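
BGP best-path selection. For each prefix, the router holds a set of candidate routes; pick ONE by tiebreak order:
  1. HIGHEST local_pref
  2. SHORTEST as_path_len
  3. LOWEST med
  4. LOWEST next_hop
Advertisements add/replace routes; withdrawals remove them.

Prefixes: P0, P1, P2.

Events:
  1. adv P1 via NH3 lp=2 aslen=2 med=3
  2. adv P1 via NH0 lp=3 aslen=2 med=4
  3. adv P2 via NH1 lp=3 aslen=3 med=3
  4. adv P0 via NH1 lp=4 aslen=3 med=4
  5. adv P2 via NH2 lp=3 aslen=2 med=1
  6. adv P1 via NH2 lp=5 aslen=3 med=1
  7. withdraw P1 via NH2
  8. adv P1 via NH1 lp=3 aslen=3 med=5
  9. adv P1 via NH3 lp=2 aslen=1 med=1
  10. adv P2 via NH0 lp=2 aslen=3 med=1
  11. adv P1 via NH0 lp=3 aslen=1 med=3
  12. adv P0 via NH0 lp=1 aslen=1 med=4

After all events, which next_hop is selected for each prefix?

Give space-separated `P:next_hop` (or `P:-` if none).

Answer: P0:NH1 P1:NH0 P2:NH2

Derivation:
Op 1: best P0=- P1=NH3 P2=-
Op 2: best P0=- P1=NH0 P2=-
Op 3: best P0=- P1=NH0 P2=NH1
Op 4: best P0=NH1 P1=NH0 P2=NH1
Op 5: best P0=NH1 P1=NH0 P2=NH2
Op 6: best P0=NH1 P1=NH2 P2=NH2
Op 7: best P0=NH1 P1=NH0 P2=NH2
Op 8: best P0=NH1 P1=NH0 P2=NH2
Op 9: best P0=NH1 P1=NH0 P2=NH2
Op 10: best P0=NH1 P1=NH0 P2=NH2
Op 11: best P0=NH1 P1=NH0 P2=NH2
Op 12: best P0=NH1 P1=NH0 P2=NH2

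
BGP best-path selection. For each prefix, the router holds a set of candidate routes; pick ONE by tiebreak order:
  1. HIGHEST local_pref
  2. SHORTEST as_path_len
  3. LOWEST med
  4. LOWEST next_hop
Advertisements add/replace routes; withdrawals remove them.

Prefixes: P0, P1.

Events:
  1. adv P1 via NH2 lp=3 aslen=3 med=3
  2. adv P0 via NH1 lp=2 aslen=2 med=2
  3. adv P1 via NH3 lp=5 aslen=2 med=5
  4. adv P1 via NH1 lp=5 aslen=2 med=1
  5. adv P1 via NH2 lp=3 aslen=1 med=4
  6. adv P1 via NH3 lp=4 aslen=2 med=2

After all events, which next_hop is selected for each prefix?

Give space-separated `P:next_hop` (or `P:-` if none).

Answer: P0:NH1 P1:NH1

Derivation:
Op 1: best P0=- P1=NH2
Op 2: best P0=NH1 P1=NH2
Op 3: best P0=NH1 P1=NH3
Op 4: best P0=NH1 P1=NH1
Op 5: best P0=NH1 P1=NH1
Op 6: best P0=NH1 P1=NH1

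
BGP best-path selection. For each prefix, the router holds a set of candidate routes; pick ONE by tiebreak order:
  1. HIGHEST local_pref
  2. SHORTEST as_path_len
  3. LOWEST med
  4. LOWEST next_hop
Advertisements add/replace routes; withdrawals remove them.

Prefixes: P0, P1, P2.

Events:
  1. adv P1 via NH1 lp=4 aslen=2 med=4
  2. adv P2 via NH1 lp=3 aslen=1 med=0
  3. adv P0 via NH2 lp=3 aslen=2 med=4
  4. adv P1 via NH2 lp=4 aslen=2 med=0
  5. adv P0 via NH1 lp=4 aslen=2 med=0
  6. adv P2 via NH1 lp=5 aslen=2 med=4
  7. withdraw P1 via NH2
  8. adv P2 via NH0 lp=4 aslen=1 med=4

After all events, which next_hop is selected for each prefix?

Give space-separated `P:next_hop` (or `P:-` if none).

Op 1: best P0=- P1=NH1 P2=-
Op 2: best P0=- P1=NH1 P2=NH1
Op 3: best P0=NH2 P1=NH1 P2=NH1
Op 4: best P0=NH2 P1=NH2 P2=NH1
Op 5: best P0=NH1 P1=NH2 P2=NH1
Op 6: best P0=NH1 P1=NH2 P2=NH1
Op 7: best P0=NH1 P1=NH1 P2=NH1
Op 8: best P0=NH1 P1=NH1 P2=NH1

Answer: P0:NH1 P1:NH1 P2:NH1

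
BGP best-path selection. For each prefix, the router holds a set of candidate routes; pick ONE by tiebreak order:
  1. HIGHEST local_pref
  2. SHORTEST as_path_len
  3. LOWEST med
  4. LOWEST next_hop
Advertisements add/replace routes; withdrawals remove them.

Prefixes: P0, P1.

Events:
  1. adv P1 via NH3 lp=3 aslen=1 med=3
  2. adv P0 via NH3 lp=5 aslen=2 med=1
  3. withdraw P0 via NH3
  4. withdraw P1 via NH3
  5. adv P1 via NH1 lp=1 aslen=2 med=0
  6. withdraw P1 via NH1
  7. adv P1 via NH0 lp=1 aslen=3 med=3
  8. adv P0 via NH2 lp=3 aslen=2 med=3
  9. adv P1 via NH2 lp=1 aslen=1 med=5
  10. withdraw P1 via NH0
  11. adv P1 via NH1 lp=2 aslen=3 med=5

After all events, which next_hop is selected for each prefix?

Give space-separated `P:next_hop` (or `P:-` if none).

Op 1: best P0=- P1=NH3
Op 2: best P0=NH3 P1=NH3
Op 3: best P0=- P1=NH3
Op 4: best P0=- P1=-
Op 5: best P0=- P1=NH1
Op 6: best P0=- P1=-
Op 7: best P0=- P1=NH0
Op 8: best P0=NH2 P1=NH0
Op 9: best P0=NH2 P1=NH2
Op 10: best P0=NH2 P1=NH2
Op 11: best P0=NH2 P1=NH1

Answer: P0:NH2 P1:NH1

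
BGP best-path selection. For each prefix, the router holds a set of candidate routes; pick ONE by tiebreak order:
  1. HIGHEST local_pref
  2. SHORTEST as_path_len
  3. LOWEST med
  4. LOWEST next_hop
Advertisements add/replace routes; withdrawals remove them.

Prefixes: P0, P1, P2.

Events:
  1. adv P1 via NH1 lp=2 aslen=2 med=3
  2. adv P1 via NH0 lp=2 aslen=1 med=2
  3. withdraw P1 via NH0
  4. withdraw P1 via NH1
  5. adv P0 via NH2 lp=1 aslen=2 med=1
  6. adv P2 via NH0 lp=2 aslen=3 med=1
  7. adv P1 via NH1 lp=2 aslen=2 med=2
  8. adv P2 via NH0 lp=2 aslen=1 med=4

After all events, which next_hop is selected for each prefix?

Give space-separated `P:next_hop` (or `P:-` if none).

Answer: P0:NH2 P1:NH1 P2:NH0

Derivation:
Op 1: best P0=- P1=NH1 P2=-
Op 2: best P0=- P1=NH0 P2=-
Op 3: best P0=- P1=NH1 P2=-
Op 4: best P0=- P1=- P2=-
Op 5: best P0=NH2 P1=- P2=-
Op 6: best P0=NH2 P1=- P2=NH0
Op 7: best P0=NH2 P1=NH1 P2=NH0
Op 8: best P0=NH2 P1=NH1 P2=NH0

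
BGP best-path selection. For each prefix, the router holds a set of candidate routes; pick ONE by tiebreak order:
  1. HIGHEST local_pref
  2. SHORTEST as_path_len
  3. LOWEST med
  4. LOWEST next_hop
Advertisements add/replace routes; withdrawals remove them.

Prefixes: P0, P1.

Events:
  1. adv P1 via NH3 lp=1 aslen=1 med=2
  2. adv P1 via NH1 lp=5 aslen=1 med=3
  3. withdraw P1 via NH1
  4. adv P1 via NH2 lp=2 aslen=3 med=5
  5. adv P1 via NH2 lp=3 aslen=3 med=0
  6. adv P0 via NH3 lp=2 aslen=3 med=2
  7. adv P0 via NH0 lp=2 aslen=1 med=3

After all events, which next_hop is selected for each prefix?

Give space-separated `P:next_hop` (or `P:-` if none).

Answer: P0:NH0 P1:NH2

Derivation:
Op 1: best P0=- P1=NH3
Op 2: best P0=- P1=NH1
Op 3: best P0=- P1=NH3
Op 4: best P0=- P1=NH2
Op 5: best P0=- P1=NH2
Op 6: best P0=NH3 P1=NH2
Op 7: best P0=NH0 P1=NH2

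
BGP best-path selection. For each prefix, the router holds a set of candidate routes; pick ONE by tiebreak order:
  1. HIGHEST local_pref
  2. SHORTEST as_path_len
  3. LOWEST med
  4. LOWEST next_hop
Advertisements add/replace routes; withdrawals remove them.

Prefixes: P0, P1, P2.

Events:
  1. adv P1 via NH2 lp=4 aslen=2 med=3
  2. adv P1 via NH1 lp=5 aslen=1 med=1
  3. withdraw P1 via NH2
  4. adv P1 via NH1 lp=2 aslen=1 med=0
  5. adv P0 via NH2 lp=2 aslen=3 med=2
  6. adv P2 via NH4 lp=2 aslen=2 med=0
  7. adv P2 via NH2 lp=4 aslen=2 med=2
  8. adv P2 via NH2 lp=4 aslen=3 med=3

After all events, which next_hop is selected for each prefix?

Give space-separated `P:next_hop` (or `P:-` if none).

Answer: P0:NH2 P1:NH1 P2:NH2

Derivation:
Op 1: best P0=- P1=NH2 P2=-
Op 2: best P0=- P1=NH1 P2=-
Op 3: best P0=- P1=NH1 P2=-
Op 4: best P0=- P1=NH1 P2=-
Op 5: best P0=NH2 P1=NH1 P2=-
Op 6: best P0=NH2 P1=NH1 P2=NH4
Op 7: best P0=NH2 P1=NH1 P2=NH2
Op 8: best P0=NH2 P1=NH1 P2=NH2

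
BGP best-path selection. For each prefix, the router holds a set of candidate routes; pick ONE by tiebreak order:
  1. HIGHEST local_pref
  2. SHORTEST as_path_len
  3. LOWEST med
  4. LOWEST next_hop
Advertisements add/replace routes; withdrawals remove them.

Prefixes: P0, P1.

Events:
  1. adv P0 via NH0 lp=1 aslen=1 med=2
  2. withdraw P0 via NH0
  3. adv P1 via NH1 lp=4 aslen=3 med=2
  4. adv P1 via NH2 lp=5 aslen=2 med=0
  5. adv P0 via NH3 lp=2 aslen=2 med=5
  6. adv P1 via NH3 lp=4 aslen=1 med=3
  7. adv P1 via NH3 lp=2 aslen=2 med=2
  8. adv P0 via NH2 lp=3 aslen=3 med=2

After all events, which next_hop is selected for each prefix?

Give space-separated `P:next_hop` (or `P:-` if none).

Op 1: best P0=NH0 P1=-
Op 2: best P0=- P1=-
Op 3: best P0=- P1=NH1
Op 4: best P0=- P1=NH2
Op 5: best P0=NH3 P1=NH2
Op 6: best P0=NH3 P1=NH2
Op 7: best P0=NH3 P1=NH2
Op 8: best P0=NH2 P1=NH2

Answer: P0:NH2 P1:NH2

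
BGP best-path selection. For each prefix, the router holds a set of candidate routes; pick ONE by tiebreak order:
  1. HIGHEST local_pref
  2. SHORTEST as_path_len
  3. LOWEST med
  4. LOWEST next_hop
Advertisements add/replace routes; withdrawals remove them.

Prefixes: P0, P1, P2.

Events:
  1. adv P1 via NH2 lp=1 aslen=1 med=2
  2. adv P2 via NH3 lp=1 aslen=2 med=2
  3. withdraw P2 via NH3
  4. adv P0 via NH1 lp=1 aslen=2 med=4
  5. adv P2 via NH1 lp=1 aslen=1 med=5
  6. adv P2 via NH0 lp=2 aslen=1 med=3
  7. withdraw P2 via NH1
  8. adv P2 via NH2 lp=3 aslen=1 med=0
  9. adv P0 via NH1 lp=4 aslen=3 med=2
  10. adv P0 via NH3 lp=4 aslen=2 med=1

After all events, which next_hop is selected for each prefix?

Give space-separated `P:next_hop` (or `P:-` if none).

Answer: P0:NH3 P1:NH2 P2:NH2

Derivation:
Op 1: best P0=- P1=NH2 P2=-
Op 2: best P0=- P1=NH2 P2=NH3
Op 3: best P0=- P1=NH2 P2=-
Op 4: best P0=NH1 P1=NH2 P2=-
Op 5: best P0=NH1 P1=NH2 P2=NH1
Op 6: best P0=NH1 P1=NH2 P2=NH0
Op 7: best P0=NH1 P1=NH2 P2=NH0
Op 8: best P0=NH1 P1=NH2 P2=NH2
Op 9: best P0=NH1 P1=NH2 P2=NH2
Op 10: best P0=NH3 P1=NH2 P2=NH2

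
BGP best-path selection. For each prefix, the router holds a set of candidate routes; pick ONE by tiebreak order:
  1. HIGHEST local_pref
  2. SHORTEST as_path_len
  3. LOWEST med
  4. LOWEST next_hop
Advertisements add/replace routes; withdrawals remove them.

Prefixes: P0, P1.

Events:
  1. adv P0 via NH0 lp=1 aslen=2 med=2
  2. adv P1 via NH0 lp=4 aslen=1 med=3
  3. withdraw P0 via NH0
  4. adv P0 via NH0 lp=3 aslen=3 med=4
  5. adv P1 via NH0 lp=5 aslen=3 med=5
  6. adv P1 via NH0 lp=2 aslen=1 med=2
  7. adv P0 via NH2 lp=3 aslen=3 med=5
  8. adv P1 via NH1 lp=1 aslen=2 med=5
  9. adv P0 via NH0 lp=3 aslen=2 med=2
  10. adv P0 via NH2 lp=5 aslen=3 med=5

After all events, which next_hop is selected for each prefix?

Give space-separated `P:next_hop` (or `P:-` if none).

Answer: P0:NH2 P1:NH0

Derivation:
Op 1: best P0=NH0 P1=-
Op 2: best P0=NH0 P1=NH0
Op 3: best P0=- P1=NH0
Op 4: best P0=NH0 P1=NH0
Op 5: best P0=NH0 P1=NH0
Op 6: best P0=NH0 P1=NH0
Op 7: best P0=NH0 P1=NH0
Op 8: best P0=NH0 P1=NH0
Op 9: best P0=NH0 P1=NH0
Op 10: best P0=NH2 P1=NH0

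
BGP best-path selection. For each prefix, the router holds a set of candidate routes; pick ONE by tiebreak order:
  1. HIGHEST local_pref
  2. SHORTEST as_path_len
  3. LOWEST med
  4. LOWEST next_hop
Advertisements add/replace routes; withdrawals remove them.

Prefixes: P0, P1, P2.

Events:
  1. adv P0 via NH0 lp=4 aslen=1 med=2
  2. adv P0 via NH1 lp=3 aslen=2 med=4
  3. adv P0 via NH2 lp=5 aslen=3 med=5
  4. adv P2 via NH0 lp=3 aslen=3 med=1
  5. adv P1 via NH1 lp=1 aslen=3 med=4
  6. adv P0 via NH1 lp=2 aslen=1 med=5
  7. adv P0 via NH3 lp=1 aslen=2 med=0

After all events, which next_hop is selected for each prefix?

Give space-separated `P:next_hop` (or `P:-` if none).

Answer: P0:NH2 P1:NH1 P2:NH0

Derivation:
Op 1: best P0=NH0 P1=- P2=-
Op 2: best P0=NH0 P1=- P2=-
Op 3: best P0=NH2 P1=- P2=-
Op 4: best P0=NH2 P1=- P2=NH0
Op 5: best P0=NH2 P1=NH1 P2=NH0
Op 6: best P0=NH2 P1=NH1 P2=NH0
Op 7: best P0=NH2 P1=NH1 P2=NH0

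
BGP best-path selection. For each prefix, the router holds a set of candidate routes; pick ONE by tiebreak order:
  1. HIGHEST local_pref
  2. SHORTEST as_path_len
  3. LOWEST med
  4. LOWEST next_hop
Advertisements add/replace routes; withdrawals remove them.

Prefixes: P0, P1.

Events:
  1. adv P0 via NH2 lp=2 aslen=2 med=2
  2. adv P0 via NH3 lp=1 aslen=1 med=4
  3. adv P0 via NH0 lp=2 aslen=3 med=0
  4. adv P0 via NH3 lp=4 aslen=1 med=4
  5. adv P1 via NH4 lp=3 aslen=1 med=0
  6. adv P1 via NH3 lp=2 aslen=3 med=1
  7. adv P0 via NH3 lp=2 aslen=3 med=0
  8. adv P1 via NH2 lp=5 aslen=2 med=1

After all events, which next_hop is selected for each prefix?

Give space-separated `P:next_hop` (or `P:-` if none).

Op 1: best P0=NH2 P1=-
Op 2: best P0=NH2 P1=-
Op 3: best P0=NH2 P1=-
Op 4: best P0=NH3 P1=-
Op 5: best P0=NH3 P1=NH4
Op 6: best P0=NH3 P1=NH4
Op 7: best P0=NH2 P1=NH4
Op 8: best P0=NH2 P1=NH2

Answer: P0:NH2 P1:NH2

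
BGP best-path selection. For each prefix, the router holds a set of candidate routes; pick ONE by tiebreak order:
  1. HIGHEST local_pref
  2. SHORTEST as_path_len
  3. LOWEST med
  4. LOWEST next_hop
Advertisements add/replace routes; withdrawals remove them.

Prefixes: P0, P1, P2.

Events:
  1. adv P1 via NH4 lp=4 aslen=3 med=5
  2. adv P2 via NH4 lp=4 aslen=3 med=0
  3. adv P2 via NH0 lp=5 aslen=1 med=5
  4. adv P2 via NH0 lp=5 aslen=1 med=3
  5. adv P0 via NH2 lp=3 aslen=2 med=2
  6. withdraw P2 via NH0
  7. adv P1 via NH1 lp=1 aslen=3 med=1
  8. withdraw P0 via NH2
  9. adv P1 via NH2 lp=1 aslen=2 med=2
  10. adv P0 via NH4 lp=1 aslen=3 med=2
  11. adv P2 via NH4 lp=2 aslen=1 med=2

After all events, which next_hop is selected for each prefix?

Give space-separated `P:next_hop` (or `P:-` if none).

Op 1: best P0=- P1=NH4 P2=-
Op 2: best P0=- P1=NH4 P2=NH4
Op 3: best P0=- P1=NH4 P2=NH0
Op 4: best P0=- P1=NH4 P2=NH0
Op 5: best P0=NH2 P1=NH4 P2=NH0
Op 6: best P0=NH2 P1=NH4 P2=NH4
Op 7: best P0=NH2 P1=NH4 P2=NH4
Op 8: best P0=- P1=NH4 P2=NH4
Op 9: best P0=- P1=NH4 P2=NH4
Op 10: best P0=NH4 P1=NH4 P2=NH4
Op 11: best P0=NH4 P1=NH4 P2=NH4

Answer: P0:NH4 P1:NH4 P2:NH4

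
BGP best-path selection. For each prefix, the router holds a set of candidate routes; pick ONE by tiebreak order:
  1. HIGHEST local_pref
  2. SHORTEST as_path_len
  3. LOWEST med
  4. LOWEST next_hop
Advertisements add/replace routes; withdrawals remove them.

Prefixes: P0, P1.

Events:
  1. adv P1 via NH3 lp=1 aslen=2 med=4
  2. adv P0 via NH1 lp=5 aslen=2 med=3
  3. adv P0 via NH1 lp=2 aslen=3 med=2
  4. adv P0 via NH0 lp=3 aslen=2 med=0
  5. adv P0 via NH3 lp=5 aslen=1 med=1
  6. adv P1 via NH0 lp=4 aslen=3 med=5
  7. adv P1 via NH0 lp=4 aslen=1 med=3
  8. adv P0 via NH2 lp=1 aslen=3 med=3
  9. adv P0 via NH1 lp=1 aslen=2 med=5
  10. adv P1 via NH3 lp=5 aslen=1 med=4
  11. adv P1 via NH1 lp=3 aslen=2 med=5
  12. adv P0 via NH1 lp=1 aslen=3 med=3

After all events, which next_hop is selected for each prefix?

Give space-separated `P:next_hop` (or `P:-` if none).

Op 1: best P0=- P1=NH3
Op 2: best P0=NH1 P1=NH3
Op 3: best P0=NH1 P1=NH3
Op 4: best P0=NH0 P1=NH3
Op 5: best P0=NH3 P1=NH3
Op 6: best P0=NH3 P1=NH0
Op 7: best P0=NH3 P1=NH0
Op 8: best P0=NH3 P1=NH0
Op 9: best P0=NH3 P1=NH0
Op 10: best P0=NH3 P1=NH3
Op 11: best P0=NH3 P1=NH3
Op 12: best P0=NH3 P1=NH3

Answer: P0:NH3 P1:NH3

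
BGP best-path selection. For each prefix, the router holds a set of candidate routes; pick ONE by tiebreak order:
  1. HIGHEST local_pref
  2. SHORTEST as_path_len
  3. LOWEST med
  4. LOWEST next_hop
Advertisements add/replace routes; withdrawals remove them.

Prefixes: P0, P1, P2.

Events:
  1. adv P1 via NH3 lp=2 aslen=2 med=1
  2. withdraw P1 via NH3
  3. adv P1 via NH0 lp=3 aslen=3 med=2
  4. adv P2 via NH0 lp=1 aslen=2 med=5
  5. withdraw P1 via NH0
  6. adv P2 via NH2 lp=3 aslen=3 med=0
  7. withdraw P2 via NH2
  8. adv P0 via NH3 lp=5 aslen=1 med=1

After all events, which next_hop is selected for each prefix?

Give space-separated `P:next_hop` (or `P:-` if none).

Op 1: best P0=- P1=NH3 P2=-
Op 2: best P0=- P1=- P2=-
Op 3: best P0=- P1=NH0 P2=-
Op 4: best P0=- P1=NH0 P2=NH0
Op 5: best P0=- P1=- P2=NH0
Op 6: best P0=- P1=- P2=NH2
Op 7: best P0=- P1=- P2=NH0
Op 8: best P0=NH3 P1=- P2=NH0

Answer: P0:NH3 P1:- P2:NH0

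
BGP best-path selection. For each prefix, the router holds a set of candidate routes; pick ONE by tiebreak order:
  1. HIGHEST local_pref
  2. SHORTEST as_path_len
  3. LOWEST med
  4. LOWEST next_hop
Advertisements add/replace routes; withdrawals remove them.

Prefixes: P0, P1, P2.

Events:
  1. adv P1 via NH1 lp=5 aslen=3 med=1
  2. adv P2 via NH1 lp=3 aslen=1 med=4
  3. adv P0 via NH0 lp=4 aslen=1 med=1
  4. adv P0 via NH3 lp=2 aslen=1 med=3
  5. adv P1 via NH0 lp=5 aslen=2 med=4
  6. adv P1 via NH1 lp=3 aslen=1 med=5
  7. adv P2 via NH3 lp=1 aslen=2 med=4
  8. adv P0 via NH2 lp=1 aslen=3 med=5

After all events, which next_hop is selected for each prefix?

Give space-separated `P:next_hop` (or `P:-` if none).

Answer: P0:NH0 P1:NH0 P2:NH1

Derivation:
Op 1: best P0=- P1=NH1 P2=-
Op 2: best P0=- P1=NH1 P2=NH1
Op 3: best P0=NH0 P1=NH1 P2=NH1
Op 4: best P0=NH0 P1=NH1 P2=NH1
Op 5: best P0=NH0 P1=NH0 P2=NH1
Op 6: best P0=NH0 P1=NH0 P2=NH1
Op 7: best P0=NH0 P1=NH0 P2=NH1
Op 8: best P0=NH0 P1=NH0 P2=NH1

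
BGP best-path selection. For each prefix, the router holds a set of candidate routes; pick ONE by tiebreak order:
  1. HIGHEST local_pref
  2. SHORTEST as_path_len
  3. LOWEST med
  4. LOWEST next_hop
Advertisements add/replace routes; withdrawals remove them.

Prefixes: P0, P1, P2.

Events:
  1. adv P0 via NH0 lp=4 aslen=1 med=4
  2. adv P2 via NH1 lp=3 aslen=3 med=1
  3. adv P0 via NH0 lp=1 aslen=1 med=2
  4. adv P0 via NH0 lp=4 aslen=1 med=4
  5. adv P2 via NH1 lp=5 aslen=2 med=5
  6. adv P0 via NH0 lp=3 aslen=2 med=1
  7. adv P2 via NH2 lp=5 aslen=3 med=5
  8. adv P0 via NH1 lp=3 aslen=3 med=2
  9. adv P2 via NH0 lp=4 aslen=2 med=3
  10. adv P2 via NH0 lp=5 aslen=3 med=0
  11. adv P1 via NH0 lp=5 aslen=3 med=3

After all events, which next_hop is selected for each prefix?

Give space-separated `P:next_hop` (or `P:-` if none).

Op 1: best P0=NH0 P1=- P2=-
Op 2: best P0=NH0 P1=- P2=NH1
Op 3: best P0=NH0 P1=- P2=NH1
Op 4: best P0=NH0 P1=- P2=NH1
Op 5: best P0=NH0 P1=- P2=NH1
Op 6: best P0=NH0 P1=- P2=NH1
Op 7: best P0=NH0 P1=- P2=NH1
Op 8: best P0=NH0 P1=- P2=NH1
Op 9: best P0=NH0 P1=- P2=NH1
Op 10: best P0=NH0 P1=- P2=NH1
Op 11: best P0=NH0 P1=NH0 P2=NH1

Answer: P0:NH0 P1:NH0 P2:NH1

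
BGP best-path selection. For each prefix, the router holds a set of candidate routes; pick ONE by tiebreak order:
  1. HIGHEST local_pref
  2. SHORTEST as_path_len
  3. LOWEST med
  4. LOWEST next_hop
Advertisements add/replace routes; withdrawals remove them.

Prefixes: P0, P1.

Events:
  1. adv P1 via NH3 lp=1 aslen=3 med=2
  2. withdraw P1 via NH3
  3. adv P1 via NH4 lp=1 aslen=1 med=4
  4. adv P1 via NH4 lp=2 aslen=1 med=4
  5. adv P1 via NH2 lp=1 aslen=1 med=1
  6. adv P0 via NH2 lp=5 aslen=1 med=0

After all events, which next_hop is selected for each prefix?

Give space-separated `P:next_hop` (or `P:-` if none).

Op 1: best P0=- P1=NH3
Op 2: best P0=- P1=-
Op 3: best P0=- P1=NH4
Op 4: best P0=- P1=NH4
Op 5: best P0=- P1=NH4
Op 6: best P0=NH2 P1=NH4

Answer: P0:NH2 P1:NH4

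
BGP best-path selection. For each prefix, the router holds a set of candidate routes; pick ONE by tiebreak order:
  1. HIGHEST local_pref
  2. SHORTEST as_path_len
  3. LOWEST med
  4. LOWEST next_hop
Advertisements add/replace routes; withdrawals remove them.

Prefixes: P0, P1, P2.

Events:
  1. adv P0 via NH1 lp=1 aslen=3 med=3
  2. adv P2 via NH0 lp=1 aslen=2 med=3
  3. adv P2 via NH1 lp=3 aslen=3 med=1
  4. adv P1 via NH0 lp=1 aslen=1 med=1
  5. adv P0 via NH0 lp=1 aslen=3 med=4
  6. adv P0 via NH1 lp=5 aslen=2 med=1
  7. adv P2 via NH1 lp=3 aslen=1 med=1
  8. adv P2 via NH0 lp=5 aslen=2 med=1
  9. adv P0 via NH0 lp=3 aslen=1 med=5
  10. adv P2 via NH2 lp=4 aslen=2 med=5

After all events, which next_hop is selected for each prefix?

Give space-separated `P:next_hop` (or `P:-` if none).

Answer: P0:NH1 P1:NH0 P2:NH0

Derivation:
Op 1: best P0=NH1 P1=- P2=-
Op 2: best P0=NH1 P1=- P2=NH0
Op 3: best P0=NH1 P1=- P2=NH1
Op 4: best P0=NH1 P1=NH0 P2=NH1
Op 5: best P0=NH1 P1=NH0 P2=NH1
Op 6: best P0=NH1 P1=NH0 P2=NH1
Op 7: best P0=NH1 P1=NH0 P2=NH1
Op 8: best P0=NH1 P1=NH0 P2=NH0
Op 9: best P0=NH1 P1=NH0 P2=NH0
Op 10: best P0=NH1 P1=NH0 P2=NH0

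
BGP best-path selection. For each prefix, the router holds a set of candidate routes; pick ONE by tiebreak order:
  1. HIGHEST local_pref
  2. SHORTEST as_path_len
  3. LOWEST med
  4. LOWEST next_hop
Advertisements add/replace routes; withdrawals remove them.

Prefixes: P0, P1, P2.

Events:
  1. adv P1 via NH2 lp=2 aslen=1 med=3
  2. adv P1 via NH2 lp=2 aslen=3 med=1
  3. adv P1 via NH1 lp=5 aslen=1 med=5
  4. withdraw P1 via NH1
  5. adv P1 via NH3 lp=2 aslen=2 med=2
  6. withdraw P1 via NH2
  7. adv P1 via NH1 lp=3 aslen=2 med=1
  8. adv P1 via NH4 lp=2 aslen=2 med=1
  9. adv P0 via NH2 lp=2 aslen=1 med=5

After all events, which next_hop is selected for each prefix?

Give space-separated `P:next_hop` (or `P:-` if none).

Op 1: best P0=- P1=NH2 P2=-
Op 2: best P0=- P1=NH2 P2=-
Op 3: best P0=- P1=NH1 P2=-
Op 4: best P0=- P1=NH2 P2=-
Op 5: best P0=- P1=NH3 P2=-
Op 6: best P0=- P1=NH3 P2=-
Op 7: best P0=- P1=NH1 P2=-
Op 8: best P0=- P1=NH1 P2=-
Op 9: best P0=NH2 P1=NH1 P2=-

Answer: P0:NH2 P1:NH1 P2:-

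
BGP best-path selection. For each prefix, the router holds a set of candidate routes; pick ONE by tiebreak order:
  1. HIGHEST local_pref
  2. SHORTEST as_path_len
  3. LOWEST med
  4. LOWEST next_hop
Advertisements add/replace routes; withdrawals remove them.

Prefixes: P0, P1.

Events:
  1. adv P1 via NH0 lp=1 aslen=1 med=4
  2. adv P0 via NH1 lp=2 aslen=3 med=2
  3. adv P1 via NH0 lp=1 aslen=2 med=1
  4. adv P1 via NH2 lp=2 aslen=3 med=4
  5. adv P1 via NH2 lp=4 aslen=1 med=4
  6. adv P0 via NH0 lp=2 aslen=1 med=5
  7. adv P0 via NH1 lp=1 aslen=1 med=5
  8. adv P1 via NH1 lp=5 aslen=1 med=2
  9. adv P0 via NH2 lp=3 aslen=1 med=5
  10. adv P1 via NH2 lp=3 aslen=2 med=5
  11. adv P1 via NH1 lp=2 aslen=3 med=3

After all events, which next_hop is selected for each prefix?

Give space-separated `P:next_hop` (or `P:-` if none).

Op 1: best P0=- P1=NH0
Op 2: best P0=NH1 P1=NH0
Op 3: best P0=NH1 P1=NH0
Op 4: best P0=NH1 P1=NH2
Op 5: best P0=NH1 P1=NH2
Op 6: best P0=NH0 P1=NH2
Op 7: best P0=NH0 P1=NH2
Op 8: best P0=NH0 P1=NH1
Op 9: best P0=NH2 P1=NH1
Op 10: best P0=NH2 P1=NH1
Op 11: best P0=NH2 P1=NH2

Answer: P0:NH2 P1:NH2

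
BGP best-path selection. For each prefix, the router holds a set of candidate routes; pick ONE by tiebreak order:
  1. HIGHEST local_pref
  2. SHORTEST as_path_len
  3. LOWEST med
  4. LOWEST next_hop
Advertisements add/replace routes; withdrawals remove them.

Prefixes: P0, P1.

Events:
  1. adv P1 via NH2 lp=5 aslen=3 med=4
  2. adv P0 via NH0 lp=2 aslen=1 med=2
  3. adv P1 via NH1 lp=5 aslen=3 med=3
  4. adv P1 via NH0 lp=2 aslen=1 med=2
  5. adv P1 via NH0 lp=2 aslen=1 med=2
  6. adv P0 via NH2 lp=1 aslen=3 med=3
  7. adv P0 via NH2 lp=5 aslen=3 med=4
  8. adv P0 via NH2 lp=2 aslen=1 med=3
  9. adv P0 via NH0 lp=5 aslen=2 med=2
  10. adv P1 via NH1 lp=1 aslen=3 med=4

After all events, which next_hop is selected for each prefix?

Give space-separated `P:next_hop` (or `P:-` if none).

Answer: P0:NH0 P1:NH2

Derivation:
Op 1: best P0=- P1=NH2
Op 2: best P0=NH0 P1=NH2
Op 3: best P0=NH0 P1=NH1
Op 4: best P0=NH0 P1=NH1
Op 5: best P0=NH0 P1=NH1
Op 6: best P0=NH0 P1=NH1
Op 7: best P0=NH2 P1=NH1
Op 8: best P0=NH0 P1=NH1
Op 9: best P0=NH0 P1=NH1
Op 10: best P0=NH0 P1=NH2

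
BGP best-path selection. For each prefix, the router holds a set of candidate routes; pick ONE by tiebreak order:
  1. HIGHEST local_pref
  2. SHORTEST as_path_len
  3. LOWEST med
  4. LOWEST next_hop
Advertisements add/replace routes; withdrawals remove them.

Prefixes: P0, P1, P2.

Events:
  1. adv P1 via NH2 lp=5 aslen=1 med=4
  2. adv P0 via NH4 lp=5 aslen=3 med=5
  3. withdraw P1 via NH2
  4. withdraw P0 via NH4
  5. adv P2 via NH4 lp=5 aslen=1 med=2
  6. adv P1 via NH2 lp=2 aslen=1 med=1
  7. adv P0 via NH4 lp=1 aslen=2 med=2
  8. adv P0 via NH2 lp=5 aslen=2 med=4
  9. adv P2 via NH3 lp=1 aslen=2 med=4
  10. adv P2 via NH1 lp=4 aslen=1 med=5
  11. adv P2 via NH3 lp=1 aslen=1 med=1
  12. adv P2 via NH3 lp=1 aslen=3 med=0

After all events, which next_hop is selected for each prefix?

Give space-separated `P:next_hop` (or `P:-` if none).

Op 1: best P0=- P1=NH2 P2=-
Op 2: best P0=NH4 P1=NH2 P2=-
Op 3: best P0=NH4 P1=- P2=-
Op 4: best P0=- P1=- P2=-
Op 5: best P0=- P1=- P2=NH4
Op 6: best P0=- P1=NH2 P2=NH4
Op 7: best P0=NH4 P1=NH2 P2=NH4
Op 8: best P0=NH2 P1=NH2 P2=NH4
Op 9: best P0=NH2 P1=NH2 P2=NH4
Op 10: best P0=NH2 P1=NH2 P2=NH4
Op 11: best P0=NH2 P1=NH2 P2=NH4
Op 12: best P0=NH2 P1=NH2 P2=NH4

Answer: P0:NH2 P1:NH2 P2:NH4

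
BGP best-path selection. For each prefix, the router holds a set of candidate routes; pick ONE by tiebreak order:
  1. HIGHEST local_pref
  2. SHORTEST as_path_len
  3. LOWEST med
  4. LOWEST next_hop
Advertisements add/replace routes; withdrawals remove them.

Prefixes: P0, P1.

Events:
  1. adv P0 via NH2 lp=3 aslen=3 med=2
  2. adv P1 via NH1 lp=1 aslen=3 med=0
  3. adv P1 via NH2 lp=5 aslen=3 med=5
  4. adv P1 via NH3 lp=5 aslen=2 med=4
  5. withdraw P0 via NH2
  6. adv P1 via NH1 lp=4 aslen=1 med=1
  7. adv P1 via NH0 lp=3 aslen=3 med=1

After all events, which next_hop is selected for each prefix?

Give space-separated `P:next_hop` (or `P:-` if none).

Answer: P0:- P1:NH3

Derivation:
Op 1: best P0=NH2 P1=-
Op 2: best P0=NH2 P1=NH1
Op 3: best P0=NH2 P1=NH2
Op 4: best P0=NH2 P1=NH3
Op 5: best P0=- P1=NH3
Op 6: best P0=- P1=NH3
Op 7: best P0=- P1=NH3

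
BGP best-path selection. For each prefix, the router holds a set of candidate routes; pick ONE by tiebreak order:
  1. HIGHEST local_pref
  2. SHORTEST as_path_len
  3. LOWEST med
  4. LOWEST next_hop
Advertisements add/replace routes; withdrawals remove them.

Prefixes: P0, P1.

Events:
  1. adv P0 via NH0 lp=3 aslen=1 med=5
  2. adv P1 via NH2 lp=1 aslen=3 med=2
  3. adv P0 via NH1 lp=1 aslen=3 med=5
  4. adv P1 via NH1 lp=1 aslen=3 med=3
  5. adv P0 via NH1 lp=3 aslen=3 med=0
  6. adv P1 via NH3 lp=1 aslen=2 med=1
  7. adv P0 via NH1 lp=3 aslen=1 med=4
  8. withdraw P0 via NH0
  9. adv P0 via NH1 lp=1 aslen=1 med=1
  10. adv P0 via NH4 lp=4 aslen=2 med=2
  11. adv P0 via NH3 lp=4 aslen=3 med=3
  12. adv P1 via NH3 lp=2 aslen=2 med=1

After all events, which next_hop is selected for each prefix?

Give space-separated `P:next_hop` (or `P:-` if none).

Op 1: best P0=NH0 P1=-
Op 2: best P0=NH0 P1=NH2
Op 3: best P0=NH0 P1=NH2
Op 4: best P0=NH0 P1=NH2
Op 5: best P0=NH0 P1=NH2
Op 6: best P0=NH0 P1=NH3
Op 7: best P0=NH1 P1=NH3
Op 8: best P0=NH1 P1=NH3
Op 9: best P0=NH1 P1=NH3
Op 10: best P0=NH4 P1=NH3
Op 11: best P0=NH4 P1=NH3
Op 12: best P0=NH4 P1=NH3

Answer: P0:NH4 P1:NH3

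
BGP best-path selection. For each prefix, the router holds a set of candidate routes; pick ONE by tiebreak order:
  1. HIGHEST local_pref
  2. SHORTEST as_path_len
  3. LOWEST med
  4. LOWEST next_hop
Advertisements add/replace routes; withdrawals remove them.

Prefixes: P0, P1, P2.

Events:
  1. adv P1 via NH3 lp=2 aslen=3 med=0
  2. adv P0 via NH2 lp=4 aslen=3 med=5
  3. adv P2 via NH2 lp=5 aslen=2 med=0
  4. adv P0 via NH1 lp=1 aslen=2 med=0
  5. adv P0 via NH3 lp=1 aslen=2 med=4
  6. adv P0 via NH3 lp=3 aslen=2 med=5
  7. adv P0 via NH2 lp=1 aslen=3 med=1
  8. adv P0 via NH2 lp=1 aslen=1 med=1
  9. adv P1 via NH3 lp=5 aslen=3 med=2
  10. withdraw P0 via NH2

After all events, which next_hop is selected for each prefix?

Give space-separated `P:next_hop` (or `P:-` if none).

Op 1: best P0=- P1=NH3 P2=-
Op 2: best P0=NH2 P1=NH3 P2=-
Op 3: best P0=NH2 P1=NH3 P2=NH2
Op 4: best P0=NH2 P1=NH3 P2=NH2
Op 5: best P0=NH2 P1=NH3 P2=NH2
Op 6: best P0=NH2 P1=NH3 P2=NH2
Op 7: best P0=NH3 P1=NH3 P2=NH2
Op 8: best P0=NH3 P1=NH3 P2=NH2
Op 9: best P0=NH3 P1=NH3 P2=NH2
Op 10: best P0=NH3 P1=NH3 P2=NH2

Answer: P0:NH3 P1:NH3 P2:NH2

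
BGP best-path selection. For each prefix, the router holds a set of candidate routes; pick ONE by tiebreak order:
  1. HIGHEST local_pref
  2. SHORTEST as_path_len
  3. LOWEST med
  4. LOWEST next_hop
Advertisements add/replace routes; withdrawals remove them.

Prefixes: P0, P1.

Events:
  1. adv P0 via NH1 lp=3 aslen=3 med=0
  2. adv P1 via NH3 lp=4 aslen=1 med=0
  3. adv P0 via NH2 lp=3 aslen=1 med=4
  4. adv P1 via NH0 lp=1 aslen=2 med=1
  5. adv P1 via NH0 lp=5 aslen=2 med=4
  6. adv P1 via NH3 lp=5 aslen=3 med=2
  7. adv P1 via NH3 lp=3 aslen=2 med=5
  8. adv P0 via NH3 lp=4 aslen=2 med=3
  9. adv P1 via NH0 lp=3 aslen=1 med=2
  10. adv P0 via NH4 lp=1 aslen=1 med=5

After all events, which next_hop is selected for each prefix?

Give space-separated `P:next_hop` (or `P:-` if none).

Answer: P0:NH3 P1:NH0

Derivation:
Op 1: best P0=NH1 P1=-
Op 2: best P0=NH1 P1=NH3
Op 3: best P0=NH2 P1=NH3
Op 4: best P0=NH2 P1=NH3
Op 5: best P0=NH2 P1=NH0
Op 6: best P0=NH2 P1=NH0
Op 7: best P0=NH2 P1=NH0
Op 8: best P0=NH3 P1=NH0
Op 9: best P0=NH3 P1=NH0
Op 10: best P0=NH3 P1=NH0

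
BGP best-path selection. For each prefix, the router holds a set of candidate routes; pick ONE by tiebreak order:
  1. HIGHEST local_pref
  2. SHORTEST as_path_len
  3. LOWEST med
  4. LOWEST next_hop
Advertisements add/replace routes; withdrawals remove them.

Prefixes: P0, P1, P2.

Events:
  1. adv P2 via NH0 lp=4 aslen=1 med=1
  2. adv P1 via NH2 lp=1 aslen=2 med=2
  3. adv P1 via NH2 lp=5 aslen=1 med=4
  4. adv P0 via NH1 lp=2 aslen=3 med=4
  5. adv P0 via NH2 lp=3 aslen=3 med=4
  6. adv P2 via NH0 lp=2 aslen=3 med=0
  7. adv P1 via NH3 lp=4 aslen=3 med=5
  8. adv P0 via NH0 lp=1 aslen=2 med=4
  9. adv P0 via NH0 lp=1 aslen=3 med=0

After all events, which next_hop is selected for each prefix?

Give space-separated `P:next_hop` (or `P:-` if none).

Op 1: best P0=- P1=- P2=NH0
Op 2: best P0=- P1=NH2 P2=NH0
Op 3: best P0=- P1=NH2 P2=NH0
Op 4: best P0=NH1 P1=NH2 P2=NH0
Op 5: best P0=NH2 P1=NH2 P2=NH0
Op 6: best P0=NH2 P1=NH2 P2=NH0
Op 7: best P0=NH2 P1=NH2 P2=NH0
Op 8: best P0=NH2 P1=NH2 P2=NH0
Op 9: best P0=NH2 P1=NH2 P2=NH0

Answer: P0:NH2 P1:NH2 P2:NH0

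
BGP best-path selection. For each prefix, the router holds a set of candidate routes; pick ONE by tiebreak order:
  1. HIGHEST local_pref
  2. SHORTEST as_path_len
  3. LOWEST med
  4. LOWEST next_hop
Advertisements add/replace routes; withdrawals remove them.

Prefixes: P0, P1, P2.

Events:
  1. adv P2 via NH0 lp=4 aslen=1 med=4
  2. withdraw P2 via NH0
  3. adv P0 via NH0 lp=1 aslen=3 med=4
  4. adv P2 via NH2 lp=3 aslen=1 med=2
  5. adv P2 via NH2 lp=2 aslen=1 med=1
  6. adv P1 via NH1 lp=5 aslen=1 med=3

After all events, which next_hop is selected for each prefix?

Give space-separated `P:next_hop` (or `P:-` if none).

Op 1: best P0=- P1=- P2=NH0
Op 2: best P0=- P1=- P2=-
Op 3: best P0=NH0 P1=- P2=-
Op 4: best P0=NH0 P1=- P2=NH2
Op 5: best P0=NH0 P1=- P2=NH2
Op 6: best P0=NH0 P1=NH1 P2=NH2

Answer: P0:NH0 P1:NH1 P2:NH2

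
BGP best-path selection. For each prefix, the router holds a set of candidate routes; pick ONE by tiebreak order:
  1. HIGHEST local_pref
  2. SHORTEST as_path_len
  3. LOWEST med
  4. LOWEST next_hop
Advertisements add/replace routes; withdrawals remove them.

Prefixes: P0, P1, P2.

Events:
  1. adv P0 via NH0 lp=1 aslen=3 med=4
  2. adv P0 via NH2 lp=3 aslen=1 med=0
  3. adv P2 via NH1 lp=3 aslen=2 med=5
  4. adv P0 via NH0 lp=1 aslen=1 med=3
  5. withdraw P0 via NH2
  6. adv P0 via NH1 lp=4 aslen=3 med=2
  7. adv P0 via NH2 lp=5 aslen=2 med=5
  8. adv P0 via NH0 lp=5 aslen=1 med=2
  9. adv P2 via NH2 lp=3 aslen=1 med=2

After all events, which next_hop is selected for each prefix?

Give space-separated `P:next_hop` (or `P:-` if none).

Answer: P0:NH0 P1:- P2:NH2

Derivation:
Op 1: best P0=NH0 P1=- P2=-
Op 2: best P0=NH2 P1=- P2=-
Op 3: best P0=NH2 P1=- P2=NH1
Op 4: best P0=NH2 P1=- P2=NH1
Op 5: best P0=NH0 P1=- P2=NH1
Op 6: best P0=NH1 P1=- P2=NH1
Op 7: best P0=NH2 P1=- P2=NH1
Op 8: best P0=NH0 P1=- P2=NH1
Op 9: best P0=NH0 P1=- P2=NH2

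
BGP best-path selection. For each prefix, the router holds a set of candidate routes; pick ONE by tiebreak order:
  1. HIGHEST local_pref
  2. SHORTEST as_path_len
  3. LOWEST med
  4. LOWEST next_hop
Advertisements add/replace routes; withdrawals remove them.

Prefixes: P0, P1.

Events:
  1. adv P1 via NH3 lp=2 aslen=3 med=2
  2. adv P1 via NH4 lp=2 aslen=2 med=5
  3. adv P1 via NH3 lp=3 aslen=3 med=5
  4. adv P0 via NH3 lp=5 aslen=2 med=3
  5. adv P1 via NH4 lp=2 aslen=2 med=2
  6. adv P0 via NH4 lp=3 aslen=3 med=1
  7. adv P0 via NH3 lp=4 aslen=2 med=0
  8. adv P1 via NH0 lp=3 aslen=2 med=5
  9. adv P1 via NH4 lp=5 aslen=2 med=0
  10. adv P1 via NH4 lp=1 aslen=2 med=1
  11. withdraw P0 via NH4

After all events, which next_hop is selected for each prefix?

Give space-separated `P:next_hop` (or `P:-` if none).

Op 1: best P0=- P1=NH3
Op 2: best P0=- P1=NH4
Op 3: best P0=- P1=NH3
Op 4: best P0=NH3 P1=NH3
Op 5: best P0=NH3 P1=NH3
Op 6: best P0=NH3 P1=NH3
Op 7: best P0=NH3 P1=NH3
Op 8: best P0=NH3 P1=NH0
Op 9: best P0=NH3 P1=NH4
Op 10: best P0=NH3 P1=NH0
Op 11: best P0=NH3 P1=NH0

Answer: P0:NH3 P1:NH0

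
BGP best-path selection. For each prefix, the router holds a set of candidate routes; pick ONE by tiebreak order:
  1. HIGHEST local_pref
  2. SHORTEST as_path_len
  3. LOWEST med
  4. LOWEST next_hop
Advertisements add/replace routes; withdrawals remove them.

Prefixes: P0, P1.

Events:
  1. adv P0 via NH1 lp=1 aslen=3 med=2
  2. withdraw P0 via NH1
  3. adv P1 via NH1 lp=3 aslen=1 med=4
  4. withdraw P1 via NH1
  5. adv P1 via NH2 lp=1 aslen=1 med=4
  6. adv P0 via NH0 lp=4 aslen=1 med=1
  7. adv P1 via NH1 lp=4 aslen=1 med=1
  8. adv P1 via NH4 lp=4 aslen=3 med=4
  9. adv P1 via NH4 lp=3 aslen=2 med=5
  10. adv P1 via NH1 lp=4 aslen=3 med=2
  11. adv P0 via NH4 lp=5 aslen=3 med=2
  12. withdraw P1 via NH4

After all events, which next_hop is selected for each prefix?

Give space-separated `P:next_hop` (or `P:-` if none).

Op 1: best P0=NH1 P1=-
Op 2: best P0=- P1=-
Op 3: best P0=- P1=NH1
Op 4: best P0=- P1=-
Op 5: best P0=- P1=NH2
Op 6: best P0=NH0 P1=NH2
Op 7: best P0=NH0 P1=NH1
Op 8: best P0=NH0 P1=NH1
Op 9: best P0=NH0 P1=NH1
Op 10: best P0=NH0 P1=NH1
Op 11: best P0=NH4 P1=NH1
Op 12: best P0=NH4 P1=NH1

Answer: P0:NH4 P1:NH1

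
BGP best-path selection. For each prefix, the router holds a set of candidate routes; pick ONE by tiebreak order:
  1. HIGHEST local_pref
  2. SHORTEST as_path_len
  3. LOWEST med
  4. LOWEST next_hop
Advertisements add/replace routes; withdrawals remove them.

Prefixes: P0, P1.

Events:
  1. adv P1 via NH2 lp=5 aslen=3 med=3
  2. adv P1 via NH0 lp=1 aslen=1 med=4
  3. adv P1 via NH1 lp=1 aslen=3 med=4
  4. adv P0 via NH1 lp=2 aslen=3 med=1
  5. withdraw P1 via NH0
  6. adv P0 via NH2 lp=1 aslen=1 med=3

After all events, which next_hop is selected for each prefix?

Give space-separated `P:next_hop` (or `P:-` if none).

Answer: P0:NH1 P1:NH2

Derivation:
Op 1: best P0=- P1=NH2
Op 2: best P0=- P1=NH2
Op 3: best P0=- P1=NH2
Op 4: best P0=NH1 P1=NH2
Op 5: best P0=NH1 P1=NH2
Op 6: best P0=NH1 P1=NH2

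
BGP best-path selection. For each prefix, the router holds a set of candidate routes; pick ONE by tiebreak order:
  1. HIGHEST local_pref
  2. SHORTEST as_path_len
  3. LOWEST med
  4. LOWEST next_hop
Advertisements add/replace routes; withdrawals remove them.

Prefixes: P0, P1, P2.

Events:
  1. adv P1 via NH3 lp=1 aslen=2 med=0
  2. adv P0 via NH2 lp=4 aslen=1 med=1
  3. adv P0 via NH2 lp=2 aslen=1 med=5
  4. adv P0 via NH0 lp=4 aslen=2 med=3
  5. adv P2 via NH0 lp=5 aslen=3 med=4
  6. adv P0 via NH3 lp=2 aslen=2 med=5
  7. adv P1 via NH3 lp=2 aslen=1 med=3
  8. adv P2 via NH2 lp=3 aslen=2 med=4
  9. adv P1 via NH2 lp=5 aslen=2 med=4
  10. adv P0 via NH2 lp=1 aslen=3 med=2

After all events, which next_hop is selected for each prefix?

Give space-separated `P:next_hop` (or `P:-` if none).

Answer: P0:NH0 P1:NH2 P2:NH0

Derivation:
Op 1: best P0=- P1=NH3 P2=-
Op 2: best P0=NH2 P1=NH3 P2=-
Op 3: best P0=NH2 P1=NH3 P2=-
Op 4: best P0=NH0 P1=NH3 P2=-
Op 5: best P0=NH0 P1=NH3 P2=NH0
Op 6: best P0=NH0 P1=NH3 P2=NH0
Op 7: best P0=NH0 P1=NH3 P2=NH0
Op 8: best P0=NH0 P1=NH3 P2=NH0
Op 9: best P0=NH0 P1=NH2 P2=NH0
Op 10: best P0=NH0 P1=NH2 P2=NH0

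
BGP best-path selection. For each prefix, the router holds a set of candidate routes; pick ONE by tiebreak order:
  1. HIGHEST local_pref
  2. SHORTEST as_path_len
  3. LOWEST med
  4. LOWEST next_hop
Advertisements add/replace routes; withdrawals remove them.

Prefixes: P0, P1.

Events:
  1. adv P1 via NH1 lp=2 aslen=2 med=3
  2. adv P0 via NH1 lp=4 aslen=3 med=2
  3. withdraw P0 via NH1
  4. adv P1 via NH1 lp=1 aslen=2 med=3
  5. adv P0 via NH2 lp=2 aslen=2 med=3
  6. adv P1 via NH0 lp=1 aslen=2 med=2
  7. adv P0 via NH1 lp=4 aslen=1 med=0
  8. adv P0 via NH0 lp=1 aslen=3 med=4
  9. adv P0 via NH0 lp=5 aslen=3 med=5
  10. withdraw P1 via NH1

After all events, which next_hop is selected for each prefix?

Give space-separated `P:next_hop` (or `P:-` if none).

Answer: P0:NH0 P1:NH0

Derivation:
Op 1: best P0=- P1=NH1
Op 2: best P0=NH1 P1=NH1
Op 3: best P0=- P1=NH1
Op 4: best P0=- P1=NH1
Op 5: best P0=NH2 P1=NH1
Op 6: best P0=NH2 P1=NH0
Op 7: best P0=NH1 P1=NH0
Op 8: best P0=NH1 P1=NH0
Op 9: best P0=NH0 P1=NH0
Op 10: best P0=NH0 P1=NH0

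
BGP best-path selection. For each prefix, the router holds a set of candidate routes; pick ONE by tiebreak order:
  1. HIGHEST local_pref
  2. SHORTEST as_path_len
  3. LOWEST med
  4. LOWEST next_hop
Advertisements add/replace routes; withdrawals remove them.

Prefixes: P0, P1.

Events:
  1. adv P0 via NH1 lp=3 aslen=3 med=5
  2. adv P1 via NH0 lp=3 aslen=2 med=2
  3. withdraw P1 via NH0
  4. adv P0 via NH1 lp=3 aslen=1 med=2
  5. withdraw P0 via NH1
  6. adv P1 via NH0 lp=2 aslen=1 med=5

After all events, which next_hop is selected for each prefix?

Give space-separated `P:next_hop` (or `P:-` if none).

Op 1: best P0=NH1 P1=-
Op 2: best P0=NH1 P1=NH0
Op 3: best P0=NH1 P1=-
Op 4: best P0=NH1 P1=-
Op 5: best P0=- P1=-
Op 6: best P0=- P1=NH0

Answer: P0:- P1:NH0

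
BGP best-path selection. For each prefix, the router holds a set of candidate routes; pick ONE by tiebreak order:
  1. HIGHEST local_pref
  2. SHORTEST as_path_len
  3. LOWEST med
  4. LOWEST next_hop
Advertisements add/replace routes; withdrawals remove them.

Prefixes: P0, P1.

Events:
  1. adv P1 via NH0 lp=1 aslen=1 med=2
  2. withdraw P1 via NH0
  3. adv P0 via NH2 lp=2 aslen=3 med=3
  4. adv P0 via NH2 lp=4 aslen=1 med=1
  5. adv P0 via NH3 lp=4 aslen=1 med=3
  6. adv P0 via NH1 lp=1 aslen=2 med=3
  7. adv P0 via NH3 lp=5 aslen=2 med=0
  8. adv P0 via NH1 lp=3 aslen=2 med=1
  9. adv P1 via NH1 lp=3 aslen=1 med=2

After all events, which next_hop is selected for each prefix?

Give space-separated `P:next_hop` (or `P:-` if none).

Op 1: best P0=- P1=NH0
Op 2: best P0=- P1=-
Op 3: best P0=NH2 P1=-
Op 4: best P0=NH2 P1=-
Op 5: best P0=NH2 P1=-
Op 6: best P0=NH2 P1=-
Op 7: best P0=NH3 P1=-
Op 8: best P0=NH3 P1=-
Op 9: best P0=NH3 P1=NH1

Answer: P0:NH3 P1:NH1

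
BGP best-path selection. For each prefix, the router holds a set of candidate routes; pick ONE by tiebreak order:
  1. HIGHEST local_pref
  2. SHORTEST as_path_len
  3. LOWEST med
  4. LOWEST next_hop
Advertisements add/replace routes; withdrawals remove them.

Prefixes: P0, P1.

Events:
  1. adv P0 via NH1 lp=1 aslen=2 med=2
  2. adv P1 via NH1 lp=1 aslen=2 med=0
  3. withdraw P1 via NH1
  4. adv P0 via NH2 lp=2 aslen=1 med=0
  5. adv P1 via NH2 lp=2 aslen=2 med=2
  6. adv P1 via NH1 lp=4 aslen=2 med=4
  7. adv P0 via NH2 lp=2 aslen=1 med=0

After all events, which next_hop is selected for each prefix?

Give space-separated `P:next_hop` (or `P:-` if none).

Op 1: best P0=NH1 P1=-
Op 2: best P0=NH1 P1=NH1
Op 3: best P0=NH1 P1=-
Op 4: best P0=NH2 P1=-
Op 5: best P0=NH2 P1=NH2
Op 6: best P0=NH2 P1=NH1
Op 7: best P0=NH2 P1=NH1

Answer: P0:NH2 P1:NH1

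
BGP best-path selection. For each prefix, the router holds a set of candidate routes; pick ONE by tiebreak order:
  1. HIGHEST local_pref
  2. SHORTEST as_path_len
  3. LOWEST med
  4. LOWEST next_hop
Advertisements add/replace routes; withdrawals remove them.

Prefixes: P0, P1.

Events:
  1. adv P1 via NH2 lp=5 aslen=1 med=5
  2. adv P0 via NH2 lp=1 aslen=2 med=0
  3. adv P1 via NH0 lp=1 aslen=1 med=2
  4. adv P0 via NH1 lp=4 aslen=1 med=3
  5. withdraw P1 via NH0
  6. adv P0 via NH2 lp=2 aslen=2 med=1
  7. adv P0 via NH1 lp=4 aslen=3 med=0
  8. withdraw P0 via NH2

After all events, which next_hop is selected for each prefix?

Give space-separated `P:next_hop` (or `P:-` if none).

Op 1: best P0=- P1=NH2
Op 2: best P0=NH2 P1=NH2
Op 3: best P0=NH2 P1=NH2
Op 4: best P0=NH1 P1=NH2
Op 5: best P0=NH1 P1=NH2
Op 6: best P0=NH1 P1=NH2
Op 7: best P0=NH1 P1=NH2
Op 8: best P0=NH1 P1=NH2

Answer: P0:NH1 P1:NH2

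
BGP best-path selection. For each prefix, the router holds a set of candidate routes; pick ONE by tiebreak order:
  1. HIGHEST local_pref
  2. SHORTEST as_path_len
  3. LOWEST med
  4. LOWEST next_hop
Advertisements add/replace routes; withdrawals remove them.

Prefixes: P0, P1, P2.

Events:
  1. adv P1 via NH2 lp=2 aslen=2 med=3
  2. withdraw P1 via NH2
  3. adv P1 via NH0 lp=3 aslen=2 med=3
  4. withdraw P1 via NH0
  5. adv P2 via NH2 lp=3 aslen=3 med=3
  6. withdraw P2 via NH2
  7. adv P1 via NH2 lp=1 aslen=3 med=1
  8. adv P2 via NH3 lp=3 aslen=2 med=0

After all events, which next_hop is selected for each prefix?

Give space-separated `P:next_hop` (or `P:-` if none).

Op 1: best P0=- P1=NH2 P2=-
Op 2: best P0=- P1=- P2=-
Op 3: best P0=- P1=NH0 P2=-
Op 4: best P0=- P1=- P2=-
Op 5: best P0=- P1=- P2=NH2
Op 6: best P0=- P1=- P2=-
Op 7: best P0=- P1=NH2 P2=-
Op 8: best P0=- P1=NH2 P2=NH3

Answer: P0:- P1:NH2 P2:NH3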